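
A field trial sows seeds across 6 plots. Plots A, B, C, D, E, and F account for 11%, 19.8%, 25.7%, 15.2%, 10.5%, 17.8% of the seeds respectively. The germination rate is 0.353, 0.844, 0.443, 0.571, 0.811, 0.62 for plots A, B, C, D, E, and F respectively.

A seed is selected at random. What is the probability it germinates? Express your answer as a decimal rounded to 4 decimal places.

Summing over the partition,
P(G) = P(G|A)·P(A) + P(G|B)·P(B) + P(G|C)·P(C) + P(G|D)·P(D) + P(G|E)·P(E) + P(G|F)·P(F)
      = 0.353·0.11 + 0.844·0.198 + 0.443·0.257 + 0.571·0.152 + 0.811·0.105 + 0.62·0.178
      = 0.03883 + 0.167112 + 0.113851 + 0.086792 + 0.085155 + 0.11036 = 0.6021

0.6021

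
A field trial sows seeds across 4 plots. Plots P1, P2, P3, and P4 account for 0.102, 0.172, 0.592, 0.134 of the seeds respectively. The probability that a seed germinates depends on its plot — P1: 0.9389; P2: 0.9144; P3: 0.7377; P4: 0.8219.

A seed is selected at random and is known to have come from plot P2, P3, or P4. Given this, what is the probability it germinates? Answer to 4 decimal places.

0.7841

Let S = {P2, P3, P4}.
P(S) = 0.172 + 0.592 + 0.134 = 0.898.
P(G ∩ S) = 0.9144·0.172 + 0.7377·0.592 + 0.8219·0.134 = 0.1572768 + 0.4367184 + 0.1101346 = 0.7041298.
P(G | S) = 0.7041298 / 0.898 = 0.784109…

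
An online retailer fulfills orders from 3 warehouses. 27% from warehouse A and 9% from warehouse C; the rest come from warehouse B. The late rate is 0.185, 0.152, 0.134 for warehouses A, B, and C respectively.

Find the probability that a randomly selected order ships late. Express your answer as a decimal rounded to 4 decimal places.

0.1593

P(B) = 1 − (0.27 + 0.09) = 0.64.
P(L) = P(L|A)·P(A) + P(L|B)·P(B) + P(L|C)·P(C)
      = 0.185·0.27 + 0.152·0.64 + 0.134·0.09
      = 0.04995 + 0.09728 + 0.01206 = 0.15929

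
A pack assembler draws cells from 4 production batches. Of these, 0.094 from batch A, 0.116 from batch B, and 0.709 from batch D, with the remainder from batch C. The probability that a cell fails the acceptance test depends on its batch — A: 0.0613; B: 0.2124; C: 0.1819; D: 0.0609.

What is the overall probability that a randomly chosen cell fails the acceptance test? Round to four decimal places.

0.0883

P(C) = 1 − (0.094 + 0.116 + 0.709) = 0.081.
P(F) = P(F|A)·P(A) + P(F|B)·P(B) + P(F|C)·P(C) + P(F|D)·P(D)
      = 0.0613·0.094 + 0.2124·0.116 + 0.1819·0.081 + 0.0609·0.709
      = 0.0057622 + 0.0246384 + 0.0147339 + 0.0431781 = 0.0883126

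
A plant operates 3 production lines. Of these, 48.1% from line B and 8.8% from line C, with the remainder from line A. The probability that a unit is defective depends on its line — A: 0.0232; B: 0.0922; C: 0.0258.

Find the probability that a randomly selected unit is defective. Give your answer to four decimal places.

P(D) ≈ 0.0566

P(A) = 1 − (0.481 + 0.088) = 0.431.
P(D) = P(D|A)·P(A) + P(D|B)·P(B) + P(D|C)·P(C)
      = 0.0232·0.431 + 0.0922·0.481 + 0.0258·0.088
      = 0.0099992 + 0.0443482 + 0.0022704 = 0.0566178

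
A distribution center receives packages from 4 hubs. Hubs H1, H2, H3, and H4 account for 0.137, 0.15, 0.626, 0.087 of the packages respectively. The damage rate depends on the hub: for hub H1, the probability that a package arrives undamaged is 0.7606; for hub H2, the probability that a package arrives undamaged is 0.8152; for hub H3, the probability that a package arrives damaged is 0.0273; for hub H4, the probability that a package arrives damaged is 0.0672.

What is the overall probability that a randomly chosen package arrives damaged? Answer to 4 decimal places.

P(D) ≈ 0.0835

P(D|H1) = 1 − 0.7606 = 0.2394.
P(D|H2) = 1 − 0.8152 = 0.1848.
P(D) = P(D|H1)·P(H1) + P(D|H2)·P(H2) + P(D|H3)·P(H3) + P(D|H4)·P(H4)
      = 0.2394·0.137 + 0.1848·0.15 + 0.0273·0.626 + 0.0672·0.087
      = 0.0327978 + 0.02772 + 0.0170898 + 0.0058464 = 0.083454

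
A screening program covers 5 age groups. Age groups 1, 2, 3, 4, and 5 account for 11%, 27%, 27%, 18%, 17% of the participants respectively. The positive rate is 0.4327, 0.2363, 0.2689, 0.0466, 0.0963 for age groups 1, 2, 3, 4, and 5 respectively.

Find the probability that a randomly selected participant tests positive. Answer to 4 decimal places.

0.2088

P(T) = P(T|1)·P(1) + P(T|2)·P(2) + P(T|3)·P(3) + P(T|4)·P(4) + P(T|5)·P(5)
      = 0.4327·0.11 + 0.2363·0.27 + 0.2689·0.27 + 0.0466·0.18 + 0.0963·0.17
      = 0.047597 + 0.063801 + 0.072603 + 0.008388 + 0.016371 = 0.20876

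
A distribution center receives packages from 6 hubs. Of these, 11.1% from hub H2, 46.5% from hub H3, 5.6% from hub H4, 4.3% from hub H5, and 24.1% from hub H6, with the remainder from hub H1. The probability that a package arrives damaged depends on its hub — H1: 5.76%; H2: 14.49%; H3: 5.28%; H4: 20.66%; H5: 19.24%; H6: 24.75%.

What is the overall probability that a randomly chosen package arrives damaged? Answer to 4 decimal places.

P(D) ≈ 0.1250

P(H1) = 1 − (0.111 + 0.465 + 0.056 + 0.043 + 0.241) = 0.084.
Summing over the partition,
P(D) = P(D|H1)·P(H1) + P(D|H2)·P(H2) + P(D|H3)·P(H3) + P(D|H4)·P(H4) + P(D|H5)·P(H5) + P(D|H6)·P(H6)
      = 0.0576·0.084 + 0.1449·0.111 + 0.0528·0.465 + 0.2066·0.056 + 0.1924·0.043 + 0.2475·0.241
      = 0.0048384 + 0.0160839 + 0.024552 + 0.0115696 + 0.0082732 + 0.0596475 = 0.1249646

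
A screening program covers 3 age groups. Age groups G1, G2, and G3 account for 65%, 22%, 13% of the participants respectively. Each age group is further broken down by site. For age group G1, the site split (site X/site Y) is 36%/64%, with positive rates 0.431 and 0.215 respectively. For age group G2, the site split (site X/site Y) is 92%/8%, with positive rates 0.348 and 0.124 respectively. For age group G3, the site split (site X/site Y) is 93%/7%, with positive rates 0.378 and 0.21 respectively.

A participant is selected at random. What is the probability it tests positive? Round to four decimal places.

0.3105

P(T|G1) = 0.36·0.431 + 0.64·0.215 = 0.15516 + 0.1376 = 0.29276
P(T|G2) = 0.92·0.348 + 0.08·0.124 = 0.32016 + 0.00992 = 0.33008
P(T|G3) = 0.93·0.378 + 0.07·0.21 = 0.35154 + 0.0147 = 0.36624
Then overall,
P(T) = 0.65·0.29276 + 0.22·0.33008 + 0.13·0.36624
      = 0.190294 + 0.0726176 + 0.0476112 = 0.3105228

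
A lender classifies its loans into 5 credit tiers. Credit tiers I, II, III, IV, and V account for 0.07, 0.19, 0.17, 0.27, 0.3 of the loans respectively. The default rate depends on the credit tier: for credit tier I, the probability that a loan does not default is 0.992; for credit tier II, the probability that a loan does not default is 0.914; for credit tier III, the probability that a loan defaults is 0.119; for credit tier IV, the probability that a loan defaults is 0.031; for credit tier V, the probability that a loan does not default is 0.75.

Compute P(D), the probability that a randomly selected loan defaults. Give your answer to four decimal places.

0.1205

P(D|I) = 1 − 0.992 = 0.008.
P(D|II) = 1 − 0.914 = 0.086.
P(D|V) = 1 − 0.75 = 0.25.
P(D) = P(D|I)·P(I) + P(D|II)·P(II) + P(D|III)·P(III) + P(D|IV)·P(IV) + P(D|V)·P(V)
      = 0.008·0.07 + 0.086·0.19 + 0.119·0.17 + 0.031·0.27 + 0.25·0.3
      = 0.00056 + 0.01634 + 0.02023 + 0.00837 + 0.075 = 0.1205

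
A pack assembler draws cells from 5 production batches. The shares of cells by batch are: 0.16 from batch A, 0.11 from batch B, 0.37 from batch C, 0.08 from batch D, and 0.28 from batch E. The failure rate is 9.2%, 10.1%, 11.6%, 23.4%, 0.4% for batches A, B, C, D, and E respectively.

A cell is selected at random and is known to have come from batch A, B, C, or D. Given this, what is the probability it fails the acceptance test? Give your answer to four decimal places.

Let S = {A, B, C, D}.
P(S) = 0.16 + 0.11 + 0.37 + 0.08 = 0.72.
P(F ∩ S) = 0.092·0.16 + 0.101·0.11 + 0.116·0.37 + 0.234·0.08 = 0.01472 + 0.01111 + 0.04292 + 0.01872 = 0.08747.
P(F | S) = 0.08747 / 0.72 = 0.121486…

P(F|S) ≈ 0.1215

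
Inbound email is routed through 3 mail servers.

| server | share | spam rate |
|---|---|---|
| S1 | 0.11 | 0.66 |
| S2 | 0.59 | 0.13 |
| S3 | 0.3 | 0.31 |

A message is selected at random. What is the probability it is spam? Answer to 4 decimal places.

P(S) = P(S|S1)·P(S1) + P(S|S2)·P(S2) + P(S|S3)·P(S3)
      = 0.66·0.11 + 0.13·0.59 + 0.31·0.3
      = 0.0726 + 0.0767 + 0.093 = 0.2423

P(S) ≈ 0.2423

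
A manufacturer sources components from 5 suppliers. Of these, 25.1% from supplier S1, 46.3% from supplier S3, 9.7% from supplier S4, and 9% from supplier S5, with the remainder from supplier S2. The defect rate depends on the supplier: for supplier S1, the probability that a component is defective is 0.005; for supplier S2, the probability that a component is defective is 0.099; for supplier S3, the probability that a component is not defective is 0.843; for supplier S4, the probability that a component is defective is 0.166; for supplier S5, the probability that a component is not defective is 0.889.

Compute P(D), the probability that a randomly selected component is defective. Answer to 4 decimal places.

P(D) ≈ 0.1098

P(S2) = 1 − (0.251 + 0.463 + 0.097 + 0.09) = 0.099.
P(D|S3) = 1 − 0.843 = 0.157.
P(D|S5) = 1 − 0.889 = 0.111.
By the law of total probability,
P(D) = P(D|S1)·P(S1) + P(D|S2)·P(S2) + P(D|S3)·P(S3) + P(D|S4)·P(S4) + P(D|S5)·P(S5)
      = 0.005·0.251 + 0.099·0.099 + 0.157·0.463 + 0.166·0.097 + 0.111·0.09
      = 0.001255 + 0.009801 + 0.072691 + 0.016102 + 0.00999 = 0.109839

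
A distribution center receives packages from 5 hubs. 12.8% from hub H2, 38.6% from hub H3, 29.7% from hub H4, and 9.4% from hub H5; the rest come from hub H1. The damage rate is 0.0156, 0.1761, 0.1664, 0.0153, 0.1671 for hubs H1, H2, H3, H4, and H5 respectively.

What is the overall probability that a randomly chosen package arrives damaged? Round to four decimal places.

0.1085

P(H1) = 1 − (0.128 + 0.386 + 0.297 + 0.094) = 0.095.
P(D) = P(D|H1)·P(H1) + P(D|H2)·P(H2) + P(D|H3)·P(H3) + P(D|H4)·P(H4) + P(D|H5)·P(H5)
      = 0.0156·0.095 + 0.1761·0.128 + 0.1664·0.386 + 0.0153·0.297 + 0.1671·0.094
      = 0.001482 + 0.0225408 + 0.0642304 + 0.0045441 + 0.0157074 = 0.1085047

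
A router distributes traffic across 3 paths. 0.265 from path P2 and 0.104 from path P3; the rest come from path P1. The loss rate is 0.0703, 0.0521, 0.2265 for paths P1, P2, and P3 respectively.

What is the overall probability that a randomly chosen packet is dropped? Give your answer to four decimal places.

0.0817

P(P1) = 1 − (0.265 + 0.104) = 0.631.
By the law of total probability,
P(L) = P(L|P1)·P(P1) + P(L|P2)·P(P2) + P(L|P3)·P(P3)
      = 0.0703·0.631 + 0.0521·0.265 + 0.2265·0.104
      = 0.0443593 + 0.0138065 + 0.023556 = 0.0817218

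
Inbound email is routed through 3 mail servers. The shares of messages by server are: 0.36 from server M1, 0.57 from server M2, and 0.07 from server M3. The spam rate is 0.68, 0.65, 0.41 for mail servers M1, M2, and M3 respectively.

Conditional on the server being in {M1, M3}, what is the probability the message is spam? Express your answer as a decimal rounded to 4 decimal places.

Let J = {M1, M3}.
P(J) = 0.36 + 0.07 = 0.43.
P(S ∩ J) = 0.68·0.36 + 0.41·0.07 = 0.2448 + 0.0287 = 0.2735.
P(S | J) = 0.2735 / 0.43 = 0.636047…

P(S|J) ≈ 0.6360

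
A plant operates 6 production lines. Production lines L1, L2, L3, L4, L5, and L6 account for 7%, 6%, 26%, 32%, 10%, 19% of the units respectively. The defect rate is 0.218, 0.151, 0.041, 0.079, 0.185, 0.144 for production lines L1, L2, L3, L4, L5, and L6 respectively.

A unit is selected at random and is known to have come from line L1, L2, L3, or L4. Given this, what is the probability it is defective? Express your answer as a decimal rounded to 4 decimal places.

0.0849

Let S = {L1, L2, L3, L4}.
P(S) = 0.07 + 0.06 + 0.26 + 0.32 = 0.71.
P(D ∩ S) = 0.218·0.07 + 0.151·0.06 + 0.041·0.26 + 0.079·0.32 = 0.01526 + 0.00906 + 0.01066 + 0.02528 = 0.06026.
P(D | S) = 0.06026 / 0.71 = 0.084873…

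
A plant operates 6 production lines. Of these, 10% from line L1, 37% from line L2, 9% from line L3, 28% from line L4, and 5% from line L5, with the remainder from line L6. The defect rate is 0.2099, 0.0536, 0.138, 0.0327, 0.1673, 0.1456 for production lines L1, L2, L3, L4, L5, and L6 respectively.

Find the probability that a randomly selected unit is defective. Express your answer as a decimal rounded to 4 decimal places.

P(L6) = 1 − (0.1 + 0.37 + 0.09 + 0.28 + 0.05) = 0.11.
P(D) = P(D|L1)·P(L1) + P(D|L2)·P(L2) + P(D|L3)·P(L3) + P(D|L4)·P(L4) + P(D|L5)·P(L5) + P(D|L6)·P(L6)
      = 0.2099·0.1 + 0.0536·0.37 + 0.138·0.09 + 0.0327·0.28 + 0.1673·0.05 + 0.1456·0.11
      = 0.02099 + 0.019832 + 0.01242 + 0.009156 + 0.008365 + 0.016016 = 0.086779

0.0868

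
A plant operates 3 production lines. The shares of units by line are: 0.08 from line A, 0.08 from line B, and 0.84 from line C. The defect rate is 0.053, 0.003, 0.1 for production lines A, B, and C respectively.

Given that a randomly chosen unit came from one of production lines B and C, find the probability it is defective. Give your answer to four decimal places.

P(D|S) ≈ 0.0916

Let S = {B, C}.
P(S) = 0.08 + 0.84 = 0.92.
P(D ∩ S) = 0.003·0.08 + 0.1·0.84 = 0.00024 + 0.084 = 0.08424.
P(D | S) = 0.08424 / 0.92 = 0.091565…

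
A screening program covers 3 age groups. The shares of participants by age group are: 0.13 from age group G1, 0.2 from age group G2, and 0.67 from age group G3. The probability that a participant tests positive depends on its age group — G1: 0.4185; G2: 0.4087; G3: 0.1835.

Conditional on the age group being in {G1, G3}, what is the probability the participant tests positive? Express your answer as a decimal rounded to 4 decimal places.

0.2217

Let S = {G1, G3}.
P(S) = 0.13 + 0.67 = 0.8.
P(T ∩ S) = 0.4185·0.13 + 0.1835·0.67 = 0.054405 + 0.122945 = 0.17735.
P(T | S) = 0.17735 / 0.8 = 0.221688…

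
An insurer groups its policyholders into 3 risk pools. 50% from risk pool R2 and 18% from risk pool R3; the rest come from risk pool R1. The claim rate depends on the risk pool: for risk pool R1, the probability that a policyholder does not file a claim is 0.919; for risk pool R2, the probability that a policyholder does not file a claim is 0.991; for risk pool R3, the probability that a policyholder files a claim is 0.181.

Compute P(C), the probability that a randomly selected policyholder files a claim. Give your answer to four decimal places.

0.0630

P(R1) = 1 − (0.5 + 0.18) = 0.32.
P(C|R1) = 1 − 0.919 = 0.081.
P(C|R2) = 1 − 0.991 = 0.009.
Using total probability over the partition,
P(C) = P(C|R1)·P(R1) + P(C|R2)·P(R2) + P(C|R3)·P(R3)
      = 0.081·0.32 + 0.009·0.5 + 0.181·0.18
      = 0.02592 + 0.0045 + 0.03258 = 0.063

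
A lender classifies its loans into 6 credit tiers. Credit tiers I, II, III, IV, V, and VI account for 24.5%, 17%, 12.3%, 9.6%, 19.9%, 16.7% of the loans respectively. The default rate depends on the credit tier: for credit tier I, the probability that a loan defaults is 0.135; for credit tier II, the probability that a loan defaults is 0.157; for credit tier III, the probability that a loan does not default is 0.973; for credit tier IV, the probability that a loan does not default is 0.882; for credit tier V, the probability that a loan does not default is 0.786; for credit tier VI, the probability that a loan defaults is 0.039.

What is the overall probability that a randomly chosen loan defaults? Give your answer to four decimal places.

P(D|III) = 1 − 0.973 = 0.027.
P(D|IV) = 1 − 0.882 = 0.118.
P(D|V) = 1 − 0.786 = 0.214.
By the law of total probability,
P(D) = P(D|I)·P(I) + P(D|II)·P(II) + P(D|III)·P(III) + P(D|IV)·P(IV) + P(D|V)·P(V) + P(D|VI)·P(VI)
      = 0.135·0.245 + 0.157·0.17 + 0.027·0.123 + 0.118·0.096 + 0.214·0.199 + 0.039·0.167
      = 0.033075 + 0.02669 + 0.003321 + 0.011328 + 0.042586 + 0.006513 = 0.123513

P(D) ≈ 0.1235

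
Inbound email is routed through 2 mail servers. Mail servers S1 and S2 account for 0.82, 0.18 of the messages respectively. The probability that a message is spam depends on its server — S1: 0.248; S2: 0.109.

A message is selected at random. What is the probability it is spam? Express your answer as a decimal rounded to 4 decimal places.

0.2230

Using total probability over the partition,
P(S) = P(S|S1)·P(S1) + P(S|S2)·P(S2)
      = 0.248·0.82 + 0.109·0.18
      = 0.20336 + 0.01962 = 0.22298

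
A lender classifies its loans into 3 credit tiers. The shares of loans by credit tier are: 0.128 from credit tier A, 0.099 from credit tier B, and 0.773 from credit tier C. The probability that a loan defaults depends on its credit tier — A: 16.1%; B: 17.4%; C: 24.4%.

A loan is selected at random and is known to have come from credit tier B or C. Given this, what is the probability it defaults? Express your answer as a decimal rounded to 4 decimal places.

P(D|S) ≈ 0.2361

Let S = {B, C}.
P(S) = 0.099 + 0.773 = 0.872.
P(D ∩ S) = 0.174·0.099 + 0.244·0.773 = 0.017226 + 0.188612 = 0.205838.
P(D | S) = 0.205838 / 0.872 = 0.236053…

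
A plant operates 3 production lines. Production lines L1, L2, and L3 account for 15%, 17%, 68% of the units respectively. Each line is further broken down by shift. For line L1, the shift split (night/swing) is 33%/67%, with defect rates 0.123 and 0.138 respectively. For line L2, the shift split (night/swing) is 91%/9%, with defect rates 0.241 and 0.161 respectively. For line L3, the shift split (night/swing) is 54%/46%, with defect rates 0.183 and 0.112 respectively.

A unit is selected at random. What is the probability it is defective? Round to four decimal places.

0.1619

P(D|L1) = 0.33·0.123 + 0.67·0.138 = 0.04059 + 0.09246 = 0.13305
P(D|L2) = 0.91·0.241 + 0.09·0.161 = 0.21931 + 0.01449 = 0.2338
P(D|L3) = 0.54·0.183 + 0.46·0.112 = 0.09882 + 0.05152 = 0.15034
Then overall,
P(D) = 0.15·0.13305 + 0.17·0.2338 + 0.68·0.15034
      = 0.0199575 + 0.039746 + 0.1022312 = 0.1619347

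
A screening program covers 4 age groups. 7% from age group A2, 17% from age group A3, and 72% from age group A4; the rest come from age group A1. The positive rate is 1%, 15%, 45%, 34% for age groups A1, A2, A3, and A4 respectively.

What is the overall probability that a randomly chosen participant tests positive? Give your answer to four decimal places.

P(T) ≈ 0.3322

P(A1) = 1 − (0.07 + 0.17 + 0.72) = 0.04.
Using total probability over the partition,
P(T) = P(T|A1)·P(A1) + P(T|A2)·P(A2) + P(T|A3)·P(A3) + P(T|A4)·P(A4)
      = 0.01·0.04 + 0.15·0.07 + 0.45·0.17 + 0.34·0.72
      = 0.0004 + 0.0105 + 0.0765 + 0.2448 = 0.3322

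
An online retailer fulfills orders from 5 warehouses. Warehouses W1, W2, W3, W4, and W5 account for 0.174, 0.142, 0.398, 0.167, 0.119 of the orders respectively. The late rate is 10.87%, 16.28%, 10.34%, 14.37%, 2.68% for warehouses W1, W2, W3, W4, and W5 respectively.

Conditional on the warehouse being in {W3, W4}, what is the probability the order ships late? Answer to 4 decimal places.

0.1153

Let S = {W3, W4}.
P(S) = 0.398 + 0.167 = 0.565.
P(L ∩ S) = 0.1034·0.398 + 0.1437·0.167 = 0.0411532 + 0.0239979 = 0.0651511.
P(L | S) = 0.0651511 / 0.565 = 0.115312…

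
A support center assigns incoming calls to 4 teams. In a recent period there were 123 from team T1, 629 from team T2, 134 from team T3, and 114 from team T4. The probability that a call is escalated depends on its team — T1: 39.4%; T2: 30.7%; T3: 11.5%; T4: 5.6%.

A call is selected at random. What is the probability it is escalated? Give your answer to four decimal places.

Total: 123 + 629 + 134 + 114 = 1000.
P(T1) = 123/1000 = 0.123. P(T2) = 629/1000 = 0.629. P(T3) = 134/1000 = 0.134. P(T4) = 114/1000 = 0.114.
By the law of total probability,
P(E) = P(E|T1)·P(T1) + P(E|T2)·P(T2) + P(E|T3)·P(T3) + P(E|T4)·P(T4)
      = 0.394·0.123 + 0.307·0.629 + 0.115·0.134 + 0.056·0.114
      = 0.048462 + 0.193103 + 0.01541 + 0.006384 = 0.263359

P(E) ≈ 0.2634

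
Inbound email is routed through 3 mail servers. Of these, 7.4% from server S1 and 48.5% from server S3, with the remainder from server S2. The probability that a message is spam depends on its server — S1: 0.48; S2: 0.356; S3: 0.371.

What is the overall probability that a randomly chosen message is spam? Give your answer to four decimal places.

P(S2) = 1 − (0.074 + 0.485) = 0.441.
P(S) = P(S|S1)·P(S1) + P(S|S2)·P(S2) + P(S|S3)·P(S3)
      = 0.48·0.074 + 0.356·0.441 + 0.371·0.485
      = 0.03552 + 0.156996 + 0.179935 = 0.372451

P(S) ≈ 0.3725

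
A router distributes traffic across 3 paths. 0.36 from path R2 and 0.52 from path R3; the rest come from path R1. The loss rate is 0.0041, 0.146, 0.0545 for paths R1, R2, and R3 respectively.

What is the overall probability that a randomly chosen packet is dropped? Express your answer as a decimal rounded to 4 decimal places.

P(L) ≈ 0.0814

P(R1) = 1 − (0.36 + 0.52) = 0.12.
P(L) = P(L|R1)·P(R1) + P(L|R2)·P(R2) + P(L|R3)·P(R3)
      = 0.0041·0.12 + 0.146·0.36 + 0.0545·0.52
      = 0.000492 + 0.05256 + 0.02834 = 0.081392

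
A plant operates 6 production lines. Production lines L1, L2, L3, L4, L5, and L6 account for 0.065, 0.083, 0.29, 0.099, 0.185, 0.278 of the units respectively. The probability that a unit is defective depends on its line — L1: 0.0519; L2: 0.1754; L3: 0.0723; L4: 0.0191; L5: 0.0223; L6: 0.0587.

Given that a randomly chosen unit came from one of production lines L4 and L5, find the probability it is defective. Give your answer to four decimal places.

Let S = {L4, L5}.
P(S) = 0.099 + 0.185 = 0.284.
P(D ∩ S) = 0.0191·0.099 + 0.0223·0.185 = 0.0018909 + 0.0041255 = 0.0060164.
P(D | S) = 0.0060164 / 0.284 = 0.021185…

P(D|S) ≈ 0.0212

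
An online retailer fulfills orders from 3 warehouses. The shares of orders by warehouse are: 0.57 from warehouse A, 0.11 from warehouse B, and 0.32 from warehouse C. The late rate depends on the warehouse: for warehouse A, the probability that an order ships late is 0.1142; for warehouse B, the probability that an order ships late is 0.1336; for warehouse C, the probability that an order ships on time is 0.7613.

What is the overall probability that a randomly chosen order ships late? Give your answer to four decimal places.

P(L|C) = 1 − 0.7613 = 0.2387.
Summing over the partition,
P(L) = P(L|A)·P(A) + P(L|B)·P(B) + P(L|C)·P(C)
      = 0.1142·0.57 + 0.1336·0.11 + 0.2387·0.32
      = 0.065094 + 0.014696 + 0.076384 = 0.156174

P(L) ≈ 0.1562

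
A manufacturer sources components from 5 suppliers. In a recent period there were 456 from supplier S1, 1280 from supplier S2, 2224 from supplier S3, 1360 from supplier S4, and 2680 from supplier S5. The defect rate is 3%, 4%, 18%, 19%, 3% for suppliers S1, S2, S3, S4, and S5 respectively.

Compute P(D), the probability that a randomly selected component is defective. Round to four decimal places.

Total: 456 + 1280 + 2224 + 1360 + 2680 = 8000.
P(S1) = 456/8000 = 0.057. P(S2) = 1280/8000 = 0.16. P(S3) = 2224/8000 = 0.278. P(S4) = 1360/8000 = 0.17. P(S5) = 2680/8000 = 0.335.
P(D) = P(D|S1)·P(S1) + P(D|S2)·P(S2) + P(D|S3)·P(S3) + P(D|S4)·P(S4) + P(D|S5)·P(S5)
      = 0.03·0.057 + 0.04·0.16 + 0.18·0.278 + 0.19·0.17 + 0.03·0.335
      = 0.00171 + 0.0064 + 0.05004 + 0.0323 + 0.01005 = 0.1005

0.1005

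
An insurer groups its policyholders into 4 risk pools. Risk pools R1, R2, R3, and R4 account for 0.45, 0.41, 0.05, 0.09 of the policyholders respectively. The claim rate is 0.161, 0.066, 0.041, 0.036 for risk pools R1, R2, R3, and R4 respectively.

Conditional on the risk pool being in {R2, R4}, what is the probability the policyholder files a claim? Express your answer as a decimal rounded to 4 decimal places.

Let S = {R2, R4}.
P(S) = 0.41 + 0.09 = 0.5.
P(C ∩ S) = 0.066·0.41 + 0.036·0.09 = 0.02706 + 0.00324 = 0.0303.
P(C | S) = 0.0303 / 0.5 = 0.060600…

P(C|S) ≈ 0.0606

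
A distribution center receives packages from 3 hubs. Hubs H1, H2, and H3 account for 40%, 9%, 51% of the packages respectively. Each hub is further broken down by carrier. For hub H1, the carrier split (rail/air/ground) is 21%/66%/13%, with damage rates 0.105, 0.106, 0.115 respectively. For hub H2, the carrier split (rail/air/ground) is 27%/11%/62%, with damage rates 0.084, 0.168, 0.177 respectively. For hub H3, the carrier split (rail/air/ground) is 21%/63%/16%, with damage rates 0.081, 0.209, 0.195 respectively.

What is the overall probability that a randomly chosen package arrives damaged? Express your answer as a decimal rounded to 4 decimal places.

P(D) ≈ 0.1481

P(D|H1) = 0.21·0.105 + 0.66·0.106 + 0.13·0.115 = 0.02205 + 0.06996 + 0.01495 = 0.10696
P(D|H2) = 0.27·0.084 + 0.11·0.168 + 0.62·0.177 = 0.02268 + 0.01848 + 0.10974 = 0.1509
P(D|H3) = 0.21·0.081 + 0.63·0.209 + 0.16·0.195 = 0.01701 + 0.13167 + 0.0312 = 0.17988
By total probability over the outer partition,
P(D) = 0.4·0.10696 + 0.09·0.1509 + 0.51·0.17988
      = 0.042784 + 0.013581 + 0.0917388 = 0.1481038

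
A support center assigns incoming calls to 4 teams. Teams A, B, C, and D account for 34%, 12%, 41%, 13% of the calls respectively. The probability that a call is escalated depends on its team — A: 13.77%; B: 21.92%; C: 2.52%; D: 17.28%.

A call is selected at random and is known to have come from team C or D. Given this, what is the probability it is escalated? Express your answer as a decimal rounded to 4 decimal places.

Let S = {C, D}.
P(S) = 0.41 + 0.13 = 0.54.
P(E ∩ S) = 0.0252·0.41 + 0.1728·0.13 = 0.010332 + 0.022464 = 0.032796.
P(E | S) = 0.032796 / 0.54 = 0.060733…

0.0607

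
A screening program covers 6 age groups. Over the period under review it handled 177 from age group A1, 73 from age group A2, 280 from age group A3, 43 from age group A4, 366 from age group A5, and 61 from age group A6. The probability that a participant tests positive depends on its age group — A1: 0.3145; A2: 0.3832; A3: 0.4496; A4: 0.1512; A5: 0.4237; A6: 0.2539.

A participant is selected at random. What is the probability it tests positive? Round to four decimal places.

Total: 177 + 73 + 280 + 43 + 366 + 61 = 1000.
P(A1) = 177/1000 = 0.177. P(A2) = 73/1000 = 0.073. P(A3) = 280/1000 = 0.28. P(A4) = 43/1000 = 0.043. P(A5) = 366/1000 = 0.366. P(A6) = 61/1000 = 0.061.
By the law of total probability,
P(T) = P(T|A1)·P(A1) + P(T|A2)·P(A2) + P(T|A3)·P(A3) + P(T|A4)·P(A4) + P(T|A5)·P(A5) + P(T|A6)·P(A6)
      = 0.3145·0.177 + 0.3832·0.073 + 0.4496·0.28 + 0.1512·0.043 + 0.4237·0.366 + 0.2539·0.061
      = 0.0556665 + 0.0279736 + 0.125888 + 0.0065016 + 0.1550742 + 0.0154879 = 0.3865918

0.3866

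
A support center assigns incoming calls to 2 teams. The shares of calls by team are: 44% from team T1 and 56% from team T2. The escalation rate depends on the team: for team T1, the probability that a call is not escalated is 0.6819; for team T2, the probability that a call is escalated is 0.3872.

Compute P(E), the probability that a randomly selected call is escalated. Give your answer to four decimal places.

P(E) ≈ 0.3568

P(E|T1) = 1 − 0.6819 = 0.3181.
P(E) = P(E|T1)·P(T1) + P(E|T2)·P(T2)
      = 0.3181·0.44 + 0.3872·0.56
      = 0.139964 + 0.216832 = 0.356796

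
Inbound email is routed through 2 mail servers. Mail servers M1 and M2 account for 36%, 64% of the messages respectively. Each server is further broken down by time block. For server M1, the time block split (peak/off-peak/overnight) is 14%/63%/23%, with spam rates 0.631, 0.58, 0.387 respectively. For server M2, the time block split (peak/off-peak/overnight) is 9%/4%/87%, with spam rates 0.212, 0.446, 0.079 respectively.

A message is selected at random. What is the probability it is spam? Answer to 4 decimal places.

0.2630

P(S|M1) = 0.14·0.631 + 0.63·0.58 + 0.23·0.387 = 0.08834 + 0.3654 + 0.08901 = 0.54275
P(S|M2) = 0.09·0.212 + 0.04·0.446 + 0.87·0.079 = 0.01908 + 0.01784 + 0.06873 = 0.10565
Then overall,
P(S) = 0.36·0.54275 + 0.64·0.10565
      = 0.19539 + 0.067616 = 0.263006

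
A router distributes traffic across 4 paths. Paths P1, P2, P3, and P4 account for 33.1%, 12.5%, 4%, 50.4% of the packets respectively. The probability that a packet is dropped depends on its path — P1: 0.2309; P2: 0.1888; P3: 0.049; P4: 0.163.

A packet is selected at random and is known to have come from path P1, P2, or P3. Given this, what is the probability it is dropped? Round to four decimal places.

P(L|S) ≈ 0.2056

Let S = {P1, P2, P3}.
P(S) = 0.331 + 0.125 + 0.04 = 0.496.
P(L ∩ S) = 0.2309·0.331 + 0.1888·0.125 + 0.049·0.04 = 0.0764279 + 0.0236 + 0.00196 = 0.1019879.
P(L | S) = 0.1019879 / 0.496 = 0.205621…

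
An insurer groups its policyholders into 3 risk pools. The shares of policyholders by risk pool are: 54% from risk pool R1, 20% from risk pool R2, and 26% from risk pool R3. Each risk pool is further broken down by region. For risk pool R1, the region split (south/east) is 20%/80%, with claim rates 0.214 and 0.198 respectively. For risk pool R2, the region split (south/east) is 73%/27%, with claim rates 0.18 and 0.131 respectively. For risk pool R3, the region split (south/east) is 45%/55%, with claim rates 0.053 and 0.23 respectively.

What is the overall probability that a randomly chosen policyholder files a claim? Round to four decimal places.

P(C|R1) = 0.2·0.214 + 0.8·0.198 = 0.0428 + 0.1584 = 0.2012
P(C|R2) = 0.73·0.18 + 0.27·0.131 = 0.1314 + 0.03537 = 0.16677
P(C|R3) = 0.45·0.053 + 0.55·0.23 = 0.02385 + 0.1265 = 0.15035
Then overall,
P(C) = 0.54·0.2012 + 0.2·0.16677 + 0.26·0.15035
      = 0.108648 + 0.033354 + 0.039091 = 0.181093

0.1811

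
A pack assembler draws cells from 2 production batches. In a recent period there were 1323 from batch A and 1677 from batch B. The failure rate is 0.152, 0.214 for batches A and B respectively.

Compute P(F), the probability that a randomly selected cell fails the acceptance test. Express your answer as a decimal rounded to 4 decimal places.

Total: 1323 + 1677 = 3000.
P(A) = 1323/3000 = 0.441. P(B) = 1677/3000 = 0.559.
P(F) = P(F|A)·P(A) + P(F|B)·P(B)
      = 0.152·0.441 + 0.214·0.559
      = 0.067032 + 0.119626 = 0.186658

0.1867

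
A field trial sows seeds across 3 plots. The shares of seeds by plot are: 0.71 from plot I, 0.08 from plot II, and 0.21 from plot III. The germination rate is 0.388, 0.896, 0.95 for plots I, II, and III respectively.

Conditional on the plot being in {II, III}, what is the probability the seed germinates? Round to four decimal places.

Let S = {II, III}.
P(S) = 0.08 + 0.21 = 0.29.
P(G ∩ S) = 0.896·0.08 + 0.95·0.21 = 0.07168 + 0.1995 = 0.27118.
P(G | S) = 0.27118 / 0.29 = 0.935103…

0.9351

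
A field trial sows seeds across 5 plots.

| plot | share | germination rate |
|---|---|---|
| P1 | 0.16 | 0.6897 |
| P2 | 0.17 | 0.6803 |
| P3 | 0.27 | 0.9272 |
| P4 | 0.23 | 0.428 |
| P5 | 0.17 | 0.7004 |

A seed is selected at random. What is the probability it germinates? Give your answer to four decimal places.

P(G) ≈ 0.6939

Summing over the partition,
P(G) = P(G|P1)·P(P1) + P(G|P2)·P(P2) + P(G|P3)·P(P3) + P(G|P4)·P(P4) + P(G|P5)·P(P5)
      = 0.6897·0.16 + 0.6803·0.17 + 0.9272·0.27 + 0.428·0.23 + 0.7004·0.17
      = 0.110352 + 0.115651 + 0.250344 + 0.09844 + 0.119068 = 0.693855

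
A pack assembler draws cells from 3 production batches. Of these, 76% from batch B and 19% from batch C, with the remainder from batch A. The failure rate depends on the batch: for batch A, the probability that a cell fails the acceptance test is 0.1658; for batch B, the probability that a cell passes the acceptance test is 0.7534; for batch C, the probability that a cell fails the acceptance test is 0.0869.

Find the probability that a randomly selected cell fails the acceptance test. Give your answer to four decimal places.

P(A) = 1 − (0.76 + 0.19) = 0.05.
P(F|B) = 1 − 0.7534 = 0.2466.
P(F) = P(F|A)·P(A) + P(F|B)·P(B) + P(F|C)·P(C)
      = 0.1658·0.05 + 0.2466·0.76 + 0.0869·0.19
      = 0.00829 + 0.187416 + 0.016511 = 0.212217

0.2122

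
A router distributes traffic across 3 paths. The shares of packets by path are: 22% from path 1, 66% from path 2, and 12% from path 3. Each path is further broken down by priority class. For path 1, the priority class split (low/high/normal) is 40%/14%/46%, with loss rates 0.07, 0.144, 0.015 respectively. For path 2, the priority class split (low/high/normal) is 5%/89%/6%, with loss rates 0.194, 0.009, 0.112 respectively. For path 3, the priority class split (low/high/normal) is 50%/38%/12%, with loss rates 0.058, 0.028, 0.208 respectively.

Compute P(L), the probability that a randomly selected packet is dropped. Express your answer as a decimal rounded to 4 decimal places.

P(L) ≈ 0.0360

P(L|1) = 0.4·0.07 + 0.14·0.144 + 0.46·0.015 = 0.028 + 0.02016 + 0.0069 = 0.05506
P(L|2) = 0.05·0.194 + 0.89·0.009 + 0.06·0.112 = 0.0097 + 0.00801 + 0.00672 = 0.02443
P(L|3) = 0.5·0.058 + 0.38·0.028 + 0.12·0.208 = 0.029 + 0.01064 + 0.02496 = 0.0646
By total probability over the outer partition,
P(L) = 0.22·0.05506 + 0.66·0.02443 + 0.12·0.0646
      = 0.0121132 + 0.0161238 + 0.007752 = 0.035989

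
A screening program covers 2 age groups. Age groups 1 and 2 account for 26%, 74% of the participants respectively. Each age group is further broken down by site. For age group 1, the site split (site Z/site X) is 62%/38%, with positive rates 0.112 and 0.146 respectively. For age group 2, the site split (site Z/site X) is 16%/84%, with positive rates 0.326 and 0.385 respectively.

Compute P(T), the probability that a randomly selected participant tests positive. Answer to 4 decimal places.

P(T) ≈ 0.3104

P(T|1) = 0.62·0.112 + 0.38·0.146 = 0.06944 + 0.05548 = 0.12492
P(T|2) = 0.16·0.326 + 0.84·0.385 = 0.05216 + 0.3234 = 0.37556
By total probability over the outer partition,
P(T) = 0.26·0.12492 + 0.74·0.37556
      = 0.0324792 + 0.2779144 = 0.3103936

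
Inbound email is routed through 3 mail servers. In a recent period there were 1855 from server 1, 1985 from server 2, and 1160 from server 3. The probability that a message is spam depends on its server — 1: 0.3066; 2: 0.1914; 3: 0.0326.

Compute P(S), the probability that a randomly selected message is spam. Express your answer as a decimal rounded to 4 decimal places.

0.1973

Total: 1855 + 1985 + 1160 = 5000.
P(1) = 1855/5000 = 0.371. P(2) = 1985/5000 = 0.397. P(3) = 1160/5000 = 0.232.
Using total probability over the partition,
P(S) = P(S|1)·P(1) + P(S|2)·P(2) + P(S|3)·P(3)
      = 0.3066·0.371 + 0.1914·0.397 + 0.0326·0.232
      = 0.1137486 + 0.0759858 + 0.0075632 = 0.1972976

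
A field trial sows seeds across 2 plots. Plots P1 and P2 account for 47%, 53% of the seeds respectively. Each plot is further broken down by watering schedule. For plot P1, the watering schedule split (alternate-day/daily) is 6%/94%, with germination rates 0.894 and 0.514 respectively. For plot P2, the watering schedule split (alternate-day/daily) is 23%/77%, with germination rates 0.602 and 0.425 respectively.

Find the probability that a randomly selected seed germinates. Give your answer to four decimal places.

0.4991

P(G|P1) = 0.06·0.894 + 0.94·0.514 = 0.05364 + 0.48316 = 0.5368
P(G|P2) = 0.23·0.602 + 0.77·0.425 = 0.13846 + 0.32725 = 0.46571
By total probability over the outer partition,
P(G) = 0.47·0.5368 + 0.53·0.46571
      = 0.252296 + 0.2468263 = 0.4991223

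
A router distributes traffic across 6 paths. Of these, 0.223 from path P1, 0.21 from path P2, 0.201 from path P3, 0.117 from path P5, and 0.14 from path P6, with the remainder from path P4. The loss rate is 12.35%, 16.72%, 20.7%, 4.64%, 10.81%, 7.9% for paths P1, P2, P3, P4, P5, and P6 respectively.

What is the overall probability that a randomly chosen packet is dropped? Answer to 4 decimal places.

P(P4) = 1 − (0.223 + 0.21 + 0.201 + 0.117 + 0.14) = 0.109.
P(L) = P(L|P1)·P(P1) + P(L|P2)·P(P2) + P(L|P3)·P(P3) + P(L|P4)·P(P4) + P(L|P5)·P(P5) + P(L|P6)·P(P6)
      = 0.1235·0.223 + 0.1672·0.21 + 0.207·0.201 + 0.0464·0.109 + 0.1081·0.117 + 0.079·0.14
      = 0.0275405 + 0.035112 + 0.041607 + 0.0050576 + 0.0126477 + 0.01106 = 0.1330248

P(L) ≈ 0.1330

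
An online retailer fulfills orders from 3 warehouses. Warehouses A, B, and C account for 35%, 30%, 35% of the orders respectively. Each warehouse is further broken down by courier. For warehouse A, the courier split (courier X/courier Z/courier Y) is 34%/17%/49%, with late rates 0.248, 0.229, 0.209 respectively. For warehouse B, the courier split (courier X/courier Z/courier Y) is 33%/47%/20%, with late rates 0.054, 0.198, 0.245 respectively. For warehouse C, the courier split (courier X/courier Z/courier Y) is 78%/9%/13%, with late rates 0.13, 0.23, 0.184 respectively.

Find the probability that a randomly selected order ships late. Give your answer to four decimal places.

P(L|A) = 0.34·0.248 + 0.17·0.229 + 0.49·0.209 = 0.08432 + 0.03893 + 0.10241 = 0.22566
P(L|B) = 0.33·0.054 + 0.47·0.198 + 0.2·0.245 = 0.01782 + 0.09306 + 0.049 = 0.15988
P(L|C) = 0.78·0.13 + 0.09·0.23 + 0.13·0.184 = 0.1014 + 0.0207 + 0.02392 = 0.14602
By total probability over the outer partition,
P(L) = 0.35·0.22566 + 0.3·0.15988 + 0.35·0.14602
      = 0.078981 + 0.047964 + 0.051107 = 0.178052

0.1781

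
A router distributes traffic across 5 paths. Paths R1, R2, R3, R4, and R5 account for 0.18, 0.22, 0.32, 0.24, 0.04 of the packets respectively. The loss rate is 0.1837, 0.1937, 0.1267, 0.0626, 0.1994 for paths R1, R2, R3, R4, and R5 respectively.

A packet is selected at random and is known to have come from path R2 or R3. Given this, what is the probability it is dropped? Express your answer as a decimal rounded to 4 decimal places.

P(L|S) ≈ 0.1540

Let S = {R2, R3}.
P(S) = 0.22 + 0.32 = 0.54.
P(L ∩ S) = 0.1937·0.22 + 0.1267·0.32 = 0.042614 + 0.040544 = 0.083158.
P(L | S) = 0.083158 / 0.54 = 0.153996…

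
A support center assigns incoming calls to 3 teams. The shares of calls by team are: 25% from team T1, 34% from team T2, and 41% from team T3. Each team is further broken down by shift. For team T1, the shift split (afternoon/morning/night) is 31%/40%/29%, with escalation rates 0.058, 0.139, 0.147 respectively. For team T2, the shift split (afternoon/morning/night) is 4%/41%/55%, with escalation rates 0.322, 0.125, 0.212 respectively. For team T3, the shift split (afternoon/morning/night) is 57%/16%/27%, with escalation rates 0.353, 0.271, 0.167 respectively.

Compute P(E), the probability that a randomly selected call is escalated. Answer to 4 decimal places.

P(E|T1) = 0.31·0.058 + 0.4·0.139 + 0.29·0.147 = 0.01798 + 0.0556 + 0.04263 = 0.11621
P(E|T2) = 0.04·0.322 + 0.41·0.125 + 0.55·0.212 = 0.01288 + 0.05125 + 0.1166 = 0.18073
P(E|T3) = 0.57·0.353 + 0.16·0.271 + 0.27·0.167 = 0.20121 + 0.04336 + 0.04509 = 0.28966
By total probability over the outer partition,
P(E) = 0.25·0.11621 + 0.34·0.18073 + 0.41·0.28966
      = 0.0290525 + 0.0614482 + 0.1187606 = 0.2092613

P(E) ≈ 0.2093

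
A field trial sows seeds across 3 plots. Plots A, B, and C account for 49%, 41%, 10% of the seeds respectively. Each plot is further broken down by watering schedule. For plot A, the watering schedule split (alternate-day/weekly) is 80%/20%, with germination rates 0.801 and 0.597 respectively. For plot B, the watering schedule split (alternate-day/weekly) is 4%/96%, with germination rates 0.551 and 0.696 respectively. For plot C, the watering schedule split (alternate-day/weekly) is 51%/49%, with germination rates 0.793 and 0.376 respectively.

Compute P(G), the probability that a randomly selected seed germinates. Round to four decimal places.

0.7143

P(G|A) = 0.8·0.801 + 0.2·0.597 = 0.6408 + 0.1194 = 0.7602
P(G|B) = 0.04·0.551 + 0.96·0.696 = 0.02204 + 0.66816 = 0.6902
P(G|C) = 0.51·0.793 + 0.49·0.376 = 0.40443 + 0.18424 = 0.58867
Then overall,
P(G) = 0.49·0.7602 + 0.41·0.6902 + 0.1·0.58867
      = 0.372498 + 0.282982 + 0.058867 = 0.714347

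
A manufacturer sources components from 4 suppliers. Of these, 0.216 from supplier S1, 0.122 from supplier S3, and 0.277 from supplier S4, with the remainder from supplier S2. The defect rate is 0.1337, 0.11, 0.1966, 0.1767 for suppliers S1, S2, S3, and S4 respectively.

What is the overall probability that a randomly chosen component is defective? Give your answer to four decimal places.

P(S2) = 1 − (0.216 + 0.122 + 0.277) = 0.385.
P(D) = P(D|S1)·P(S1) + P(D|S2)·P(S2) + P(D|S3)·P(S3) + P(D|S4)·P(S4)
      = 0.1337·0.216 + 0.11·0.385 + 0.1966·0.122 + 0.1767·0.277
      = 0.0288792 + 0.04235 + 0.0239852 + 0.0489459 = 0.1441603

P(D) ≈ 0.1442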